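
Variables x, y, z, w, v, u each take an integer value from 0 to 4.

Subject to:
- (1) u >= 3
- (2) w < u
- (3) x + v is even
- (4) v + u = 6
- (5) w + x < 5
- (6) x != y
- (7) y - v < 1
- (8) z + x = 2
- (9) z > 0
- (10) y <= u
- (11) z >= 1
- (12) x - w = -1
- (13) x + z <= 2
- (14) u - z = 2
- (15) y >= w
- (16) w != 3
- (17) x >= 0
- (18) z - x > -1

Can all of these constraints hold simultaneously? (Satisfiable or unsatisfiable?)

Take x = 1, y = 3, z = 1, w = 2, v = 3, u = 3. Then constraint 4: v + u = 6; constraint 5: w + x = 3, and every other listed constraint is also met.

Satisfiable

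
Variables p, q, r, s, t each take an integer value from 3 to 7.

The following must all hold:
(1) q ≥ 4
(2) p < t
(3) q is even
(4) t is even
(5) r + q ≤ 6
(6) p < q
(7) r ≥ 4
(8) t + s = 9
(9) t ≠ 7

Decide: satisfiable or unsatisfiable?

From constraint 7: r ≥ 4. From constraint 1: q ≥ 4. Hence r + q ≥ 8. But constraint 5 requires r + q ≤ 6, and 6 < 8. Contradiction.

Unsatisfiable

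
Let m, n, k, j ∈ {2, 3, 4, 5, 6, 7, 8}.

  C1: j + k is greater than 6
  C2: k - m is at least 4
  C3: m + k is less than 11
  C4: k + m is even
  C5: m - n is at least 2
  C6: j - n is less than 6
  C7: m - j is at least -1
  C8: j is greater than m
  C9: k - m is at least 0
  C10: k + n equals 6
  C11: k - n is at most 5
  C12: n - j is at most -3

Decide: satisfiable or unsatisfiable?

Constraints 2, 7, 11, and 12 give m − j ≥ -1, j − n ≥ 3, n − k ≥ -5, k − m ≥ 4.
Adding all 4 inequalities: the left sides telescope to 0, and the right sides sum to (-1) + 3 + (-5) + 4 = 1. So 0 ≥ 1, which is false.

Unsatisfiable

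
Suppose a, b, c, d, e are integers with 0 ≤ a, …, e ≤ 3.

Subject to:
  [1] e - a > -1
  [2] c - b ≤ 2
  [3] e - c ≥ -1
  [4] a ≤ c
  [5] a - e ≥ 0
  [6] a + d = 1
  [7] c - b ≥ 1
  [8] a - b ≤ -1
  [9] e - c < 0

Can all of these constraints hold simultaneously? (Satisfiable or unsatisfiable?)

Constraints 3, 5, 7, and 8 give c − b ≥ 1, b − a ≥ 1, a − e ≥ 0, e − c ≥ -1.
Adding all 4 inequalities: the left sides telescope to 0, and the right sides sum to 1 + 1 + 0 + (-1) = 1. So 0 ≥ 1, which is false.

Unsatisfiable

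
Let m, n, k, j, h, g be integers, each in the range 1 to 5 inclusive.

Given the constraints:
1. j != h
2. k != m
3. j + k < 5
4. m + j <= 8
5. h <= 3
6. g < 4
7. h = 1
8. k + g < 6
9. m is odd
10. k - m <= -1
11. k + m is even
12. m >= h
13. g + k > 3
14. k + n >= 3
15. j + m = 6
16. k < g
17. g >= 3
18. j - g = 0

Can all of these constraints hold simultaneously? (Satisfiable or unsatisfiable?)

Satisfiable

The assignment m = 3, n = 3, k = 1, j = 3, h = 1, g = 3 works:
  constraint 3 holds since j + k = 4.
  constraint 4 holds since m + j = 6.
The rest check out directly.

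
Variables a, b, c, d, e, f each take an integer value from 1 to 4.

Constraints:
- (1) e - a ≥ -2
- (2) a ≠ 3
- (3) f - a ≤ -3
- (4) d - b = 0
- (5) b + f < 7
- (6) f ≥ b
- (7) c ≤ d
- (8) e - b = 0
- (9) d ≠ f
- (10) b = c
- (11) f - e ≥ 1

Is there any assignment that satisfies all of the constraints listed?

Unsatisfiable

Constraints 1, 3, and 11 give f − e ≥ 1, e − a ≥ -2, a − f ≥ 3.
Adding all 3 inequalities: the left sides telescope to 0, and the right sides sum to 1 + (-2) + 3 = 2. So 0 ≥ 2, which is false.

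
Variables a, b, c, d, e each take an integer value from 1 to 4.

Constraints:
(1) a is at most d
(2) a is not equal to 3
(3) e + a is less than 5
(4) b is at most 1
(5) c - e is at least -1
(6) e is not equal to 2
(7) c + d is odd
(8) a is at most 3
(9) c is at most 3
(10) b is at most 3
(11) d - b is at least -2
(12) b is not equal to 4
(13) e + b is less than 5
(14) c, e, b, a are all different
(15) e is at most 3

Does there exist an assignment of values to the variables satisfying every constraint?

Unsatisfiable

Constraints 8, 9, 10, and 15 confine each of c, e, b, a to the 3 values {1, …, 3} (the domain already gives each ≥ 1).
Constraint 14 requires all 4 of them to be distinct, but only 3 values are available — impossible by the pigeonhole principle.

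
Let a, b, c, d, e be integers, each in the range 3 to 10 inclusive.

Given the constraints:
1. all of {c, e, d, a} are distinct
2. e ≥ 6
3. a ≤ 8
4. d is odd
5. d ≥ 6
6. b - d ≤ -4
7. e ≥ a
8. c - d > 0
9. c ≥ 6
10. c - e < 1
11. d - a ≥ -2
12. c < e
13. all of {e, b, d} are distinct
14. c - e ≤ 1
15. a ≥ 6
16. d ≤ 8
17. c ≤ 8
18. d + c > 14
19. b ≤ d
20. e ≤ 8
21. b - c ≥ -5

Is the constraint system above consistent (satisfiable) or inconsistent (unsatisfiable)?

Constraints 2, 3, 5, 9, 15, 16, 17, and 20 confine each of c, e, d, a to the 3 values {6, …, 8}.
Constraint 1 requires all 4 of them to be distinct, but only 3 values are available — impossible by the pigeonhole principle.

Unsatisfiable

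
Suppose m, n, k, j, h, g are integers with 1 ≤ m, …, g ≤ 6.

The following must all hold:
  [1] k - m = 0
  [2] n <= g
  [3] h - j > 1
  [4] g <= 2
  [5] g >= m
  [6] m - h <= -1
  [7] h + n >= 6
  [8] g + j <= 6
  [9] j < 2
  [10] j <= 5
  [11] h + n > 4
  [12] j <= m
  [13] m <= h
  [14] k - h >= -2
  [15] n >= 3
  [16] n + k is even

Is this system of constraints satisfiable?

From constraint 15: n ≥ 3. From constraints 2 and 4: n ≤ g and g ≤ 2, so n ≤ 2. But 2 < 3, so no value of n works.

Unsatisfiable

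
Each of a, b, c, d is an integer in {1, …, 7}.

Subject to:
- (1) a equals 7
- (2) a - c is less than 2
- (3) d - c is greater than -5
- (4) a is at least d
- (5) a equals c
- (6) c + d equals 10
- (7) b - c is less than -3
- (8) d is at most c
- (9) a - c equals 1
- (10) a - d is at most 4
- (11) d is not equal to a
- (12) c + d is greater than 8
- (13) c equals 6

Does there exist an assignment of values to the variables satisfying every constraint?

Unsatisfiable

Constraint 1 fixes a = 7 and constraint 13 fixes c = 6, but constraint 5 requires a = c. Since 7 ≠ 6, contradiction.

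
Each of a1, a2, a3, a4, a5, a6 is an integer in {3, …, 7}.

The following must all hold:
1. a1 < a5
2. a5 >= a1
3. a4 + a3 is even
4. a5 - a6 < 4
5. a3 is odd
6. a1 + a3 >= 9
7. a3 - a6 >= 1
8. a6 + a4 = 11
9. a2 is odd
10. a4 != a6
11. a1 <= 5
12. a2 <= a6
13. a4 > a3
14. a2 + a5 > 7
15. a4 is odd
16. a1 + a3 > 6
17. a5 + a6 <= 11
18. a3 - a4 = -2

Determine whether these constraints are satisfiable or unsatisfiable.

Satisfiable

Take a1 = 4, a2 = 3, a3 = 5, a4 = 7, a5 = 6, a6 = 4. Then constraint 4: a5 - a6 = 2; constraint 6: a1 + a3 = 9; constraint 7: a3 - a6 = 1, and every other listed constraint is also met.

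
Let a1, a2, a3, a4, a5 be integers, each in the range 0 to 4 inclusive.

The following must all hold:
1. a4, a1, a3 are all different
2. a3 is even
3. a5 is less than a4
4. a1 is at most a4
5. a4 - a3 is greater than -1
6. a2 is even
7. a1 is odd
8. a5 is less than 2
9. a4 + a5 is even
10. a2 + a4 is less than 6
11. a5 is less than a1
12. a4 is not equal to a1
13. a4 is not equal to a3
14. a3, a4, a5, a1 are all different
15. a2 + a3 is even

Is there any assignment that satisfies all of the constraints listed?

One satisfying assignment is a1 = 3, a2 = 0, a3 = 2, a4 = 4, a5 = 0.
For the less obvious constraints — constraint 1: values 4, 3, 2 are distinct; constraint 5: a4 - a3 = 2; constraint 10: a2 + a4 = 4 — and the others hold by inspection.

Satisfiable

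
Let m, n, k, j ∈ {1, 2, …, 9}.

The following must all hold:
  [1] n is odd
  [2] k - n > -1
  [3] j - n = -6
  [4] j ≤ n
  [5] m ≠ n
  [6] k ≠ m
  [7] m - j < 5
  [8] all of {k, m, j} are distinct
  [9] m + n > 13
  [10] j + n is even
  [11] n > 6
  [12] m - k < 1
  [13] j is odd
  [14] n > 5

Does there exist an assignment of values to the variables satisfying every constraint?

One satisfying assignment is m = 7, n = 9, k = 9, j = 3.
For the less obvious constraints — constraint 2: k - n = 0; constraint 3: j - n = -6; constraint 7: m - j = 4 — and the others hold by inspection.

Satisfiable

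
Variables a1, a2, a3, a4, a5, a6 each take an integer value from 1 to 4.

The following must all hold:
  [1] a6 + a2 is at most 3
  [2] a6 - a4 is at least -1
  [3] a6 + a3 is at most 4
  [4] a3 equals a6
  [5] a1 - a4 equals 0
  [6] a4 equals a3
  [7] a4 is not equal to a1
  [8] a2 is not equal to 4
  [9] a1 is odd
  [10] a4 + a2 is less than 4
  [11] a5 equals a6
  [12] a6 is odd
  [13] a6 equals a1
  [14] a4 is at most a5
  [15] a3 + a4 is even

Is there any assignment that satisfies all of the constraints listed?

From constraints 4, 6, and 13, a4 = a3 = a6 = a1, so a4 = a1. But constraint 7 says a4 ≠ a1. Contradiction.

Unsatisfiable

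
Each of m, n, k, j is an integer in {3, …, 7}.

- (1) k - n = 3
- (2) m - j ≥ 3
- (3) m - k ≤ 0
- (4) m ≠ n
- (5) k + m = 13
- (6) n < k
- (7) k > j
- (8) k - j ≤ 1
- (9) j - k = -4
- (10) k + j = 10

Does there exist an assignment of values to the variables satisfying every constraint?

Unsatisfiable

Constraints 2, 3, and 8 give k − m ≥ 0, m − j ≥ 3, j − k ≥ -1.
Adding all 3 inequalities: the left sides telescope to 0, and the right sides sum to 0 + 3 + (-1) = 2. So 0 ≥ 2, which is false.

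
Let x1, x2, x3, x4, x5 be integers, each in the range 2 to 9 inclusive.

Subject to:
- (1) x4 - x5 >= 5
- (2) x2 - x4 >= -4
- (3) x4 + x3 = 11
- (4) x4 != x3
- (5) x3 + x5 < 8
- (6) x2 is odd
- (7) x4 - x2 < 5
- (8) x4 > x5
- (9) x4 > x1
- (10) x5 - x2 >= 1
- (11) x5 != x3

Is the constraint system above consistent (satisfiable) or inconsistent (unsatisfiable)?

Unsatisfiable

Constraints 1, 2, and 10 give x4 − x5 ≥ 5, x5 − x2 ≥ 1, x2 − x4 ≥ -4.
Adding all 3 inequalities: the left sides telescope to 0, and the right sides sum to 5 + 1 + (-4) = 2. So 0 ≥ 2, which is false.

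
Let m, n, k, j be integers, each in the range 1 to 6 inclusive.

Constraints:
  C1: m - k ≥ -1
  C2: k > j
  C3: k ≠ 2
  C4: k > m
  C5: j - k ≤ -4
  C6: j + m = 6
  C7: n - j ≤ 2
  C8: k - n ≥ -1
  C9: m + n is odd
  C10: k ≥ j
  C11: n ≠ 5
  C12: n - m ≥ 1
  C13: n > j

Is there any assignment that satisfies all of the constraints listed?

Constraints 1, 5, 7, and 12 give k − j ≥ 4, j − n ≥ -2, n − m ≥ 1, m − k ≥ -1.
Adding all 4 inequalities: the left sides telescope to 0, and the right sides sum to 4 + (-2) + 1 + (-1) = 2. So 0 ≥ 2, which is false.

Unsatisfiable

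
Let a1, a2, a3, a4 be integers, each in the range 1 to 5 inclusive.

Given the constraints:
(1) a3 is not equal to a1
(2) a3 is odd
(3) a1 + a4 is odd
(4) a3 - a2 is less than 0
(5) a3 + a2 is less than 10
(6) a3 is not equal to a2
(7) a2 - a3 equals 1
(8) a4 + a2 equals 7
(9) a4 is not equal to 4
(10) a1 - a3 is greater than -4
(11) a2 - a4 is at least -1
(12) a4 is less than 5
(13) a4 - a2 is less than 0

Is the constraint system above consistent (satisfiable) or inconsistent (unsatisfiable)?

Satisfiable

Take a1 = 2, a2 = 4, a3 = 3, a4 = 3. Then constraint 4: a3 - a2 = -1; constraint 5: a3 + a2 = 7; constraint 7: a2 - a3 = 1, and every other listed constraint is also met.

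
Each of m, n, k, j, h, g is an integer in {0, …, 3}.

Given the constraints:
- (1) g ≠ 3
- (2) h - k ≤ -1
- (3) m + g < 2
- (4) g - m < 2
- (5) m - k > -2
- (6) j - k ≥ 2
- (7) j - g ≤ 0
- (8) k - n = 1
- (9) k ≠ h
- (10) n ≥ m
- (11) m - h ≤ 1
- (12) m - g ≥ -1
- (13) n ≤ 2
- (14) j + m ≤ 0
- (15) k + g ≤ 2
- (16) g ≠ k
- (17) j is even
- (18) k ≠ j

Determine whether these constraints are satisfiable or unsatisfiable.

Unsatisfiable

Constraints 2, 6, 7, 11, and 12 give j − k ≥ 2, k − h ≥ 1, h − m ≥ -1, m − g ≥ -1, g − j ≥ 0.
Adding all 5 inequalities: the left sides telescope to 0, and the right sides sum to 2 + 1 + (-1) + (-1) + 0 = 1. So 0 ≥ 1, which is false.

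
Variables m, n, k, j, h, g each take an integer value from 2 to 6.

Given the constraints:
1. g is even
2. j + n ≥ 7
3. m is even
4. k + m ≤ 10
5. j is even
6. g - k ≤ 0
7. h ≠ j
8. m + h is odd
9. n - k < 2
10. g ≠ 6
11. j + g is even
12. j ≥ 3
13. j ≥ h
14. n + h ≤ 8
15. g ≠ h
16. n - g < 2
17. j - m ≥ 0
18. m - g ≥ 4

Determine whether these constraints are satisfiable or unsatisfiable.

The assignment m = 6, n = 3, k = 2, j = 6, h = 3, g = 2 works:
  constraint 2 holds since j + n = 9.
  constraint 4 holds since k + m = 8.
The rest check out directly.

Satisfiable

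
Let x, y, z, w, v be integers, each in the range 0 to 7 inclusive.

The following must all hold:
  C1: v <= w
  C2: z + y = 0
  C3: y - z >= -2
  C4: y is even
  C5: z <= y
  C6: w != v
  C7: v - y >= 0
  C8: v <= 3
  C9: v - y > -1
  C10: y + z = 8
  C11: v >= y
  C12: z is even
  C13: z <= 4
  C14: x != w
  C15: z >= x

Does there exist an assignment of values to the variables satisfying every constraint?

Unsatisfiable

From constraints 8 and 11: y ≤ v ≤ 3. From constraint 13: z ≤ 4. Hence y + z ≤ 7. But constraint 10 requires y + z = 8, and 8 > 7. Contradiction.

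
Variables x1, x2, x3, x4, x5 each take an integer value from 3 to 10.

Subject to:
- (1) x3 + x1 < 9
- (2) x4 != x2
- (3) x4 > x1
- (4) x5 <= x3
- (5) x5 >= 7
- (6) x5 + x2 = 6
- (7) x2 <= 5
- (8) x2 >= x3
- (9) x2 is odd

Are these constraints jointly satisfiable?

Unsatisfiable

From constraints 4 and 5: x3 ≥ x5 and x5 ≥ 7, so x3 ≥ 7. From constraints 7 and 8: x3 ≤ x2 and x2 ≤ 5, so x3 ≤ 5. But 5 < 7, so no value of x3 works.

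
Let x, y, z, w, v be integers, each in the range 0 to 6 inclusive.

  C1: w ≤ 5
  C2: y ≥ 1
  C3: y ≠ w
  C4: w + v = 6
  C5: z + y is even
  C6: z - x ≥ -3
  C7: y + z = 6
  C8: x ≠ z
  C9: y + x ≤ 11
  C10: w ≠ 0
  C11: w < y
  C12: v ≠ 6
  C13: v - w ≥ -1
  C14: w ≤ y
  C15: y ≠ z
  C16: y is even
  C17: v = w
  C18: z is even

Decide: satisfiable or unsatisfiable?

Satisfiable

The assignment x = 5, y = 4, z = 2, w = 3, v = 3 works:
  constraint 4 holds since w + v = 6.
  constraint 6 holds since z - x = -3.
The rest check out directly.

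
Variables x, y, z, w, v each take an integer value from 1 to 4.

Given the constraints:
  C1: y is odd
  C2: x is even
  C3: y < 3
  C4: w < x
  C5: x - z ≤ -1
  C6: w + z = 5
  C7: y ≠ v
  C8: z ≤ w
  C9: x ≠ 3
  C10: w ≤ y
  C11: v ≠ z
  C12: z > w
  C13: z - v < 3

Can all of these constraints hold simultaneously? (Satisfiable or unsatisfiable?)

Unsatisfiable

Constraints 4, 5, and 8 give z ≤ w, w < x, x < z. Chaining: z ≤ w < x < z, which forces z < z — impossible.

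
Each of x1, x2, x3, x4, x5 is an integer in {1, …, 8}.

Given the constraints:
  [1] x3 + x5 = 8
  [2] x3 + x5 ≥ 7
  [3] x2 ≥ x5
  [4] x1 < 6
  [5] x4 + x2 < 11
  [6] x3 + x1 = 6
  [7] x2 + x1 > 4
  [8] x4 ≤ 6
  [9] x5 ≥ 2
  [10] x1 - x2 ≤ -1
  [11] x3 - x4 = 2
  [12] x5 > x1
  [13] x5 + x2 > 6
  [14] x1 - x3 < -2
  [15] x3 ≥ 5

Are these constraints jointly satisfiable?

Take x1 = 1, x2 = 5, x3 = 5, x4 = 3, x5 = 3. Then constraint 1: x3 + x5 = 8; constraint 2: x3 + x5 = 8, and every other listed constraint is also met.

Satisfiable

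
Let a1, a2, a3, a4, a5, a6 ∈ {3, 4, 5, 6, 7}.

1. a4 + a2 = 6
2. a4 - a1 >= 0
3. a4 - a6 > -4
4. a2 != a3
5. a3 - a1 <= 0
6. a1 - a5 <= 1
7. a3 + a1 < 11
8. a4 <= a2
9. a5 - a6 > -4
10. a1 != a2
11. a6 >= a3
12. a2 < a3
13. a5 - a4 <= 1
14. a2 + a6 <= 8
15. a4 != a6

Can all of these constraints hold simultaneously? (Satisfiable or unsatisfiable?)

Constraints 2, 5, 8, and 12 give a3 ≤ a1, a1 ≤ a4, a4 ≤ a2, a2 < a3. Chaining: a3 ≤ a1 ≤ a4 ≤ a2 < a3, which forces a3 < a3 — impossible.

Unsatisfiable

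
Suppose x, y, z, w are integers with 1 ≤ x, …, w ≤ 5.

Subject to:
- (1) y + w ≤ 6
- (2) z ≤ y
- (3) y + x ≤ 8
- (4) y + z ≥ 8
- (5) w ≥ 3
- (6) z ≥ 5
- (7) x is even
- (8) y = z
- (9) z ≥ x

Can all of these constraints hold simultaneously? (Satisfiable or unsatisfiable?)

Unsatisfiable

From constraints 2 and 6: y ≥ z ≥ 5. From constraint 5: w ≥ 3. Hence y + w ≥ 8. But constraint 1 requires y + w ≤ 6, and 6 < 8. Contradiction.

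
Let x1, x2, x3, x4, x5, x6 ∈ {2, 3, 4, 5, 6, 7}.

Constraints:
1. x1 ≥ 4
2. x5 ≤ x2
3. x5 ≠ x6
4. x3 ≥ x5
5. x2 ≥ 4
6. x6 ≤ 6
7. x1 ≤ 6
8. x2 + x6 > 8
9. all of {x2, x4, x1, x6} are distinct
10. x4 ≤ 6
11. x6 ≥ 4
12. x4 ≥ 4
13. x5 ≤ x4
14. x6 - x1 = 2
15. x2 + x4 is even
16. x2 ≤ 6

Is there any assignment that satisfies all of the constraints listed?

Constraints 1, 5, 6, 7, 10, 11, 12, and 16 confine each of x2, x4, x1, x6 to the 3 values {4, …, 6}.
Constraint 9 requires all 4 of them to be distinct, but only 3 values are available — impossible by the pigeonhole principle.

Unsatisfiable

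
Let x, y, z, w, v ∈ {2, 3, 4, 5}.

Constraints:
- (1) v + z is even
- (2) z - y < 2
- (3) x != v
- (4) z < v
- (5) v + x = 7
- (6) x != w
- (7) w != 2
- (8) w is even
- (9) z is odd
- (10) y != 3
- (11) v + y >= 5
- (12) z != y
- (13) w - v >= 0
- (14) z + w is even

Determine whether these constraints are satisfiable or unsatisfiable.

Unsatisfiable

Constraint 9 makes z odd and constraint 8 makes w even, so z + w must be odd. Constraint 14 says z + w is even — contradiction.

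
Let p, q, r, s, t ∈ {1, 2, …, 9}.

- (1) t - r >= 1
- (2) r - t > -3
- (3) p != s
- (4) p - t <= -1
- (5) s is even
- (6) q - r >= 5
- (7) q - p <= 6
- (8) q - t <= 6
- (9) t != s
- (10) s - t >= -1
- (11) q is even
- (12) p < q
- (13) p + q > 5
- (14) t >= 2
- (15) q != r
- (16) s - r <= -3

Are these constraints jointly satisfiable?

Unsatisfiable

Constraints 4, 6, 7, 10, and 16 give p − q ≥ -6, q − r ≥ 5, r − s ≥ 3, s − t ≥ -1, t − p ≥ 1.
Adding all 5 inequalities: the left sides telescope to 0, and the right sides sum to (-6) + 5 + 3 + (-1) + 1 = 2. So 0 ≥ 2, which is false.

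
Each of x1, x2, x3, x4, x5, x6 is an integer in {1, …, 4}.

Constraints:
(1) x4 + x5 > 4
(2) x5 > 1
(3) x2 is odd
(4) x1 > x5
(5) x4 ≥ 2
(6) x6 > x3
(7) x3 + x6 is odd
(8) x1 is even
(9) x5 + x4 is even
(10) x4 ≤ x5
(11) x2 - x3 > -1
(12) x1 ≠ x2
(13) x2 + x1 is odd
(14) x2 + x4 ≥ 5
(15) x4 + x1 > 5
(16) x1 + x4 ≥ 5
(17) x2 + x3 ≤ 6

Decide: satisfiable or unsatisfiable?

One satisfying assignment is x1 = 4, x2 = 3, x3 = 2, x4 = 3, x5 = 3, x6 = 3.
For the less obvious constraints — constraint 1: x4 + x5 = 6; constraint 11: x2 - x3 = 1; constraint 14: x2 + x4 = 6 — and the others hold by inspection.

Satisfiable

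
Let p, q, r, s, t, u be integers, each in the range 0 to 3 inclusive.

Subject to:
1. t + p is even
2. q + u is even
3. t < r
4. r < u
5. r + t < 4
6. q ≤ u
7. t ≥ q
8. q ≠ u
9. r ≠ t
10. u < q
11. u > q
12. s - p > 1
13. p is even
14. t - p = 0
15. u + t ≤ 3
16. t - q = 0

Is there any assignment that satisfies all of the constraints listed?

Unsatisfiable

Constraints 3, 4, 7, and 10 give r < u, u < q, q ≤ t, t < r. Chaining: r < u < q ≤ t < r, which forces r < r — impossible.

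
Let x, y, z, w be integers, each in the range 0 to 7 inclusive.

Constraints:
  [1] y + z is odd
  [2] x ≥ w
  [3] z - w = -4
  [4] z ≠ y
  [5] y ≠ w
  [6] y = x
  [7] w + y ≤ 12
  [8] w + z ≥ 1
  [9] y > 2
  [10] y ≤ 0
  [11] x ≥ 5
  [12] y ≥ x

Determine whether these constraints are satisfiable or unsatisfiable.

Unsatisfiable

From constraint 11: x ≥ 5. From constraints 10 and 12: x ≤ y and y ≤ 0, so x ≤ 0. But 0 < 5, so no value of x works.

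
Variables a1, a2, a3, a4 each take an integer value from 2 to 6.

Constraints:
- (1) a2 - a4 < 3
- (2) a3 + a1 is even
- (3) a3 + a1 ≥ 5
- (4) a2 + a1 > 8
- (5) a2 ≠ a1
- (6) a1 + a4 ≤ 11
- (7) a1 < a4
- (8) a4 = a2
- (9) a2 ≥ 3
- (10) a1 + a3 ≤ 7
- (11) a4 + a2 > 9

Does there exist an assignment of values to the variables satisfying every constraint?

Setting (a1, a2, a3, a4) = (4, 6, 2, 6) satisfies everything: constraint 1: a2 - a4 = 0; constraint 3: a3 + a1 = 6, and the others follow.

Satisfiable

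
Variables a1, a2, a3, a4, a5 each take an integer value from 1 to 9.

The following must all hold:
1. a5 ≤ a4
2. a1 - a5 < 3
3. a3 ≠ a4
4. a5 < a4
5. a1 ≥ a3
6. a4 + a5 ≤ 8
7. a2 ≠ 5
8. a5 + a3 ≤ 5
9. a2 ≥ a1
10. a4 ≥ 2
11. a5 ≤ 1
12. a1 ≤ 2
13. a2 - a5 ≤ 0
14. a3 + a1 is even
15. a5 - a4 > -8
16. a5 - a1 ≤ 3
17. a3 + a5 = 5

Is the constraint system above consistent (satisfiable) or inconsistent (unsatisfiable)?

Unsatisfiable

From constraints 5 and 12: a3 ≤ a1 ≤ 2. From constraint 11: a5 ≤ 1. Hence a3 + a5 ≤ 3. But constraint 17 requires a3 + a5 = 5, and 5 > 3. Contradiction.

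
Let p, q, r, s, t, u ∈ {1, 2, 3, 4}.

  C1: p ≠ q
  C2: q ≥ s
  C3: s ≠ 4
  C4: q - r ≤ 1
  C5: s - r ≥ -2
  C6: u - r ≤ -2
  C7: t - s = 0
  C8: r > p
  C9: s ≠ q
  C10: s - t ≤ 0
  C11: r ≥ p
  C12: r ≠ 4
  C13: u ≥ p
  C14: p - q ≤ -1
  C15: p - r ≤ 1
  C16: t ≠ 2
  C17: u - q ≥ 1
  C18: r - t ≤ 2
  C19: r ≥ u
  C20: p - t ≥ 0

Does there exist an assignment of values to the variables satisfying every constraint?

Constraints 5, 6, 10, 14, 17, and 20 give s − r ≥ -2, r − u ≥ 2, u − q ≥ 1, q − p ≥ 1, p − t ≥ 0, t − s ≥ 0.
Adding all 6 inequalities: the left sides telescope to 0, and the right sides sum to (-2) + 2 + 1 + 1 + 0 + 0 = 2. So 0 ≥ 2, which is false.

Unsatisfiable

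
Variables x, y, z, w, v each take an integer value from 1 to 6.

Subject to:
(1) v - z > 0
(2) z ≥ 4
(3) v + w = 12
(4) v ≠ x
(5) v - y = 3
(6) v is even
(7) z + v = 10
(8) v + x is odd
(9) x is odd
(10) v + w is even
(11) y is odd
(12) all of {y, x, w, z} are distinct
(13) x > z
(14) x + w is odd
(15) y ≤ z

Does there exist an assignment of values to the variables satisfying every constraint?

Satisfiable

Take x = 5, y = 3, z = 4, w = 6, v = 6. Then constraint 1: v - z = 2; constraint 3: v + w = 12; constraint 5: v - y = 3, and every other listed constraint is also met.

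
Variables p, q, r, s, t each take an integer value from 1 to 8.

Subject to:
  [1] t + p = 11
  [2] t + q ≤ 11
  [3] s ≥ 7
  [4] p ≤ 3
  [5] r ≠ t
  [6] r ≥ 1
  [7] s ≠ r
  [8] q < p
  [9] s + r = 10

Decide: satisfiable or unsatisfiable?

Satisfiable

Take p = 3, q = 1, r = 2, s = 8, t = 8. Then constraint 1: t + p = 11; constraint 2: t + q = 9, and every other listed constraint is also met.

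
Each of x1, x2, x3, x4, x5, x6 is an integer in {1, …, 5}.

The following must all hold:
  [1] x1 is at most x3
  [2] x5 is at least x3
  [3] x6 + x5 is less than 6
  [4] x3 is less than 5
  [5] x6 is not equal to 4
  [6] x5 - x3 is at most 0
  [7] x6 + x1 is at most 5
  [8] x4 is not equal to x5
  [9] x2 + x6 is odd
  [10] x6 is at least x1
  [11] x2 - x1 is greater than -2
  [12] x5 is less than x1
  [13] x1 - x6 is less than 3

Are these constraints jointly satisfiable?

Unsatisfiable

Constraints 1, 2, and 12 give x5 < x1, x1 ≤ x3, x3 ≤ x5. Chaining: x5 < x1 ≤ x3 ≤ x5, which forces x5 < x5 — impossible.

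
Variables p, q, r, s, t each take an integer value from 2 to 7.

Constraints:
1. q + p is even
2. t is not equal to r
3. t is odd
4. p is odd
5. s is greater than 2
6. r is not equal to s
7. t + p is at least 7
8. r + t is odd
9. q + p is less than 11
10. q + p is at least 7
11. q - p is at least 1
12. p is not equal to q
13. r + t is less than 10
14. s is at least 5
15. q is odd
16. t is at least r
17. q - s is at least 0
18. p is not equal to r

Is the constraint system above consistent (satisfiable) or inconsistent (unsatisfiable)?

Try p = 3, q = 7, r = 2, s = 7, t = 7.
Check constraint 7: t + p = 10; constraint 9: q + p = 10. The remaining constraints are straightforward to verify.

Satisfiable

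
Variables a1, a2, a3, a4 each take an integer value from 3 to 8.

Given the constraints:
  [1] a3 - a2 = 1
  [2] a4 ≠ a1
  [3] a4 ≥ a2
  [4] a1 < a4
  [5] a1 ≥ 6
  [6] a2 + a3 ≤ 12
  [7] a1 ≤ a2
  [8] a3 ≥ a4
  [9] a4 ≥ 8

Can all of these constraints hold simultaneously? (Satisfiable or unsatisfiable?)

From constraints 5 and 7: a2 ≥ a1 ≥ 6. From constraints 8 and 9: a3 ≥ a4 ≥ 8. Hence a2 + a3 ≥ 14. But constraint 6 requires a2 + a3 ≤ 12, and 12 < 14. Contradiction.

Unsatisfiable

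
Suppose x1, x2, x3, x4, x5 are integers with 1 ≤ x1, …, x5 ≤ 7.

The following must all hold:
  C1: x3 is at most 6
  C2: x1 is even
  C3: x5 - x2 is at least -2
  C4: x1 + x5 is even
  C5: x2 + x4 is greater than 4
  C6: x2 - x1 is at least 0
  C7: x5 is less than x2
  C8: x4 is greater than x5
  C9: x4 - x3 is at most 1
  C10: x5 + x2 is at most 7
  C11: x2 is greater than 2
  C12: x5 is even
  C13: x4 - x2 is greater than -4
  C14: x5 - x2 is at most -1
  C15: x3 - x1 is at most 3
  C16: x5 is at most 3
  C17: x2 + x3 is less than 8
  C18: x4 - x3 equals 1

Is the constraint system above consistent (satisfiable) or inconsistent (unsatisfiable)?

One satisfying assignment is x1 = 2, x2 = 4, x3 = 2, x4 = 3, x5 = 2.
For the less obvious constraints — constraint 3: x5 - x2 = -2; constraint 5: x2 + x4 = 7; constraint 6: x2 - x1 = 2 — and the others hold by inspection.

Satisfiable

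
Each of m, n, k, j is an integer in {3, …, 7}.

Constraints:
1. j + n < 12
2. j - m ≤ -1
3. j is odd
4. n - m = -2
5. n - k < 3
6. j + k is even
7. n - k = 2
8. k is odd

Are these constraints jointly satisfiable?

Try m = 7, n = 5, k = 3, j = 5.
Check constraint 1: j + n = 10; constraint 2: j - m = -2. The remaining constraints are straightforward to verify.

Satisfiable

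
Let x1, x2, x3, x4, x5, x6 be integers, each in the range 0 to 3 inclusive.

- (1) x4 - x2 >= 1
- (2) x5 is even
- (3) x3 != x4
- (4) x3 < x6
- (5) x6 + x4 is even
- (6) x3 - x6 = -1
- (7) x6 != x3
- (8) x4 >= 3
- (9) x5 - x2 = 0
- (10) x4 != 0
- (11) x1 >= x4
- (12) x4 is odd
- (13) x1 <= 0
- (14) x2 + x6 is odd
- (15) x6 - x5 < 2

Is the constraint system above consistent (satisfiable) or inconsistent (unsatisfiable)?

Unsatisfiable

From constraints 8 and 11: x1 ≥ x4 and x4 ≥ 3, so x1 ≥ 3. From constraint 13: x1 ≤ 0. But 0 < 3, so no value of x1 works.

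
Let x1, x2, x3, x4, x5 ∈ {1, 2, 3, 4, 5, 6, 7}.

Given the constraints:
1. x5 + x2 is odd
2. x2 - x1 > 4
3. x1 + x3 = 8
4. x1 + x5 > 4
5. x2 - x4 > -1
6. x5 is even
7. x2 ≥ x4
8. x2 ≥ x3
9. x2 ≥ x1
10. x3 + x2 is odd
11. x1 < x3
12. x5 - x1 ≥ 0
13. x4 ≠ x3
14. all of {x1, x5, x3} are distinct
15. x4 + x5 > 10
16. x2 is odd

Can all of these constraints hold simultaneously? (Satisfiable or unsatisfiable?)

Satisfiable

Try x1 = 2, x2 = 7, x3 = 6, x4 = 7, x5 = 4.
Check constraint 2: x2 - x1 = 5; constraint 3: x1 + x3 = 8. The remaining constraints are straightforward to verify.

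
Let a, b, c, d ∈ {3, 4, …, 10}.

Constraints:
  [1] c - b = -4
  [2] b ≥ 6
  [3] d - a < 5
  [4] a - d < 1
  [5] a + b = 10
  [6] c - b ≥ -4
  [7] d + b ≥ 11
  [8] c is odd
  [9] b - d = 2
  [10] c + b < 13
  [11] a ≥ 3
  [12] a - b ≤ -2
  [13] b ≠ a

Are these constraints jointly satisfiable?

Setting (a, b, c, d) = (3, 7, 3, 5) satisfies everything: constraint 1: c - b = -4; constraint 3: d - a = 2; constraint 4: a - d = -2, and the others follow.

Satisfiable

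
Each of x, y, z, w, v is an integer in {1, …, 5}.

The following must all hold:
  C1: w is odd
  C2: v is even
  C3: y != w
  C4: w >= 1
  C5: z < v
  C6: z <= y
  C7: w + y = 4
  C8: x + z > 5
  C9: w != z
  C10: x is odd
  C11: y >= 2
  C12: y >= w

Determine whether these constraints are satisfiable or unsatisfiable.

One satisfying assignment is x = 5, y = 3, z = 3, w = 1, v = 4.
For the less obvious constraints — constraint 7: w + y = 4; constraint 8: x + z = 8 — and the others hold by inspection.

Satisfiable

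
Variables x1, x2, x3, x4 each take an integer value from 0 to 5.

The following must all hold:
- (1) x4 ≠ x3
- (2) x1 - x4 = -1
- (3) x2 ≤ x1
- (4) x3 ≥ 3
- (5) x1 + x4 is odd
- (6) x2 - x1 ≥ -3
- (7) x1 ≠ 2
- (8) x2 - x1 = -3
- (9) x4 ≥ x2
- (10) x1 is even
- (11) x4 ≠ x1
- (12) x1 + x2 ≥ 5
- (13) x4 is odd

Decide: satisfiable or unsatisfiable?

The assignment x1 = 4, x2 = 1, x3 = 4, x4 = 5 works:
  constraint 2 holds since x1 - x4 = -1.
  constraint 6 holds since x2 - x1 = -3.
The rest check out directly.

Satisfiable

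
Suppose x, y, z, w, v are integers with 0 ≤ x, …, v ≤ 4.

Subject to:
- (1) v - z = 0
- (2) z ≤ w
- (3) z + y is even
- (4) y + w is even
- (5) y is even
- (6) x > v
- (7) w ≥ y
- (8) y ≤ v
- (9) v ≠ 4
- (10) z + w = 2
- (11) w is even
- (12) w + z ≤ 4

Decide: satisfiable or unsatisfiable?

Setting (x, y, z, w, v) = (4, 0, 0, 2, 0) satisfies everything: constraint 1: v - z = 0; constraint 10: z + w = 2; constraint 12: w + z = 2, and the others follow.

Satisfiable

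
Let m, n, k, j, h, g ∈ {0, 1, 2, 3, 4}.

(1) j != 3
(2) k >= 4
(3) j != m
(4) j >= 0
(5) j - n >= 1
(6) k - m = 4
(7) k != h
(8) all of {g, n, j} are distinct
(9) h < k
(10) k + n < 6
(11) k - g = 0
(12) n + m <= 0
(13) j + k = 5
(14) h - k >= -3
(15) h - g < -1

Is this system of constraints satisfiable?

Satisfiable

The assignment m = 0, n = 0, k = 4, j = 1, h = 2, g = 4 works:
  constraint 5 holds since j - n = 1.
  constraint 6 holds since k - m = 4.
The rest check out directly.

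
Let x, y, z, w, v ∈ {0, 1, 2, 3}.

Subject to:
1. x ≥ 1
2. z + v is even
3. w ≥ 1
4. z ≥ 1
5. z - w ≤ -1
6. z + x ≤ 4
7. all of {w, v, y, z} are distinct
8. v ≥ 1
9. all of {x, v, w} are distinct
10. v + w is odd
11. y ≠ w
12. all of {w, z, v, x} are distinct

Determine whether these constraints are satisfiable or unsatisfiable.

Unsatisfiable

Constraints 1, 3, 4, and 8 confine each of w, z, v, x to the 3 values {1, …, 3} (the domain already gives each ≤ 3).
Constraint 12 requires all 4 of them to be distinct, but only 3 values are available — impossible by the pigeonhole principle.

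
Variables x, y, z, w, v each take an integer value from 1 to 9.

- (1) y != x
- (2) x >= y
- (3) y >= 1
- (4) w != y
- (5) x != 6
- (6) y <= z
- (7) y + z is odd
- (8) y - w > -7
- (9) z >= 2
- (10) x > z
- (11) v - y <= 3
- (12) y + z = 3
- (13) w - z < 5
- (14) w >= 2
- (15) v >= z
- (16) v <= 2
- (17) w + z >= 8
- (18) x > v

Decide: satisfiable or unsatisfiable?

Satisfiable

Setting (x, y, z, w, v) = (8, 1, 2, 6, 2) satisfies everything: constraint 8: y - w = -5; constraint 11: v - y = 1; constraint 12: y + z = 3, and the others follow.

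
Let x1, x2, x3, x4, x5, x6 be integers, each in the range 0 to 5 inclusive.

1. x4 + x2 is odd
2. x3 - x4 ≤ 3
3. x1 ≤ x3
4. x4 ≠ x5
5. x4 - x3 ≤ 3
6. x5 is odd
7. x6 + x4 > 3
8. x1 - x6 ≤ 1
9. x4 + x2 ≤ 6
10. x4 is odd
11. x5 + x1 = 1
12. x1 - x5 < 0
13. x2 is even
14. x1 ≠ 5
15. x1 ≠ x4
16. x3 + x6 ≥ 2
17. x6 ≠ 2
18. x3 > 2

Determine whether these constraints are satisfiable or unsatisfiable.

Satisfiable

Setting (x1, x2, x3, x4, x5, x6) = (0, 0, 5, 5, 1, 0) satisfies everything: constraint 2: x3 - x4 = 0; constraint 5: x4 - x3 = 0; constraint 7: x6 + x4 = 5, and the others follow.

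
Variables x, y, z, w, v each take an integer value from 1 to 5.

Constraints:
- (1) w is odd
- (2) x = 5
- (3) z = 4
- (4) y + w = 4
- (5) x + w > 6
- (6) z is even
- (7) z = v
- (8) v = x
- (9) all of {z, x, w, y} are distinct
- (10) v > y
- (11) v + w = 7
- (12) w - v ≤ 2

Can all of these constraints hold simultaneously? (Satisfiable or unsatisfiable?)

Constraint 3 fixes z = 4 and constraint 2 fixes x = 5. Constraints 7 and 8 give z = v = x, so z = x. But 4 ≠ 5 — contradiction.

Unsatisfiable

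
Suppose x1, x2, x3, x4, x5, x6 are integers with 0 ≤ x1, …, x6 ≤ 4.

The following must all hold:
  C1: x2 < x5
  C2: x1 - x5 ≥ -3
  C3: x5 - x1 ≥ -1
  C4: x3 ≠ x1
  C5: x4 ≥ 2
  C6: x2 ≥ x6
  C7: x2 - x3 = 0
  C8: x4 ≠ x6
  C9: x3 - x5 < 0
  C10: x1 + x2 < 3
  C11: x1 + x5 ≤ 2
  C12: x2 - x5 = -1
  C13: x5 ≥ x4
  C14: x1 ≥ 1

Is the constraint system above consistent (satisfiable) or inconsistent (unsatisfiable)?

From constraint 14: x1 ≥ 1. From constraints 5 and 13: x5 ≥ x4 ≥ 2. Hence x1 + x5 ≥ 3. But constraint 11 requires x1 + x5 ≤ 2, and 2 < 3. Contradiction.

Unsatisfiable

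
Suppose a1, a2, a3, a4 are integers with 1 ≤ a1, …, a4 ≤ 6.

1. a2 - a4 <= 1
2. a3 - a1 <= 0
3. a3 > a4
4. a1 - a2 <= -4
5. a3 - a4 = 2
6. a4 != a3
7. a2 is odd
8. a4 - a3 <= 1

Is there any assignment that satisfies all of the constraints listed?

Unsatisfiable

Constraints 1, 2, 4, and 8 give a3 − a4 ≥ -1, a4 − a2 ≥ -1, a2 − a1 ≥ 4, a1 − a3 ≥ 0.
Adding all 4 inequalities: the left sides telescope to 0, and the right sides sum to (-1) + (-1) + 4 + 0 = 2. So 0 ≥ 2, which is false.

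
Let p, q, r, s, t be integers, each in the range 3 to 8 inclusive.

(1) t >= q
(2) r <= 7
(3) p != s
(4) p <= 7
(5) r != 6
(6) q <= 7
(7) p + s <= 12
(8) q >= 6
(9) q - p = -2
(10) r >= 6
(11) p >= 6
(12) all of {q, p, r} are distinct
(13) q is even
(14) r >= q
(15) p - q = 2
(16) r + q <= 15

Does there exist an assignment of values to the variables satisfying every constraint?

Unsatisfiable

Constraints 2, 4, 6, 8, 10, and 11 confine each of q, p, r to the 2 values {6, 7}.
Constraint 12 requires all 3 of them to be distinct, but only 2 values are available — impossible by the pigeonhole principle.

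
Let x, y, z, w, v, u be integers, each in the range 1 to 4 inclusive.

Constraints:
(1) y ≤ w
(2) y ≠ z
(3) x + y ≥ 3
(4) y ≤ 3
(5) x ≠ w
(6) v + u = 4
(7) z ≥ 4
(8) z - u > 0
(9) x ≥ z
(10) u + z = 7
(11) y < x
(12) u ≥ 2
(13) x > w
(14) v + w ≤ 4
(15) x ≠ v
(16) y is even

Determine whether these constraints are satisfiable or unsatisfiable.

Satisfiable

One satisfying assignment is x = 4, y = 2, z = 4, w = 2, v = 1, u = 3.
For the less obvious constraints — constraint 3: x + y = 6; constraint 6: v + u = 4 — and the others hold by inspection.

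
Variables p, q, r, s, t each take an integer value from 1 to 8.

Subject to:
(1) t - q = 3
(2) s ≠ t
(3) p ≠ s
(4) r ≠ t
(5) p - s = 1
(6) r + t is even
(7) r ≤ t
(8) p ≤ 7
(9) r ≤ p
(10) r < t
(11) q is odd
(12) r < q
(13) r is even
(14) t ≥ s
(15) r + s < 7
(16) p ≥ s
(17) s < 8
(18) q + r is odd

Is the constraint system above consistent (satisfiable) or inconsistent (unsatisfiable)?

Satisfiable

The assignment p = 3, q = 5, r = 2, s = 2, t = 8 works:
  constraint 1 holds since t - q = 3.
  constraint 5 holds since p - s = 1.
  constraint 15 holds since r + s = 4.
The rest check out directly.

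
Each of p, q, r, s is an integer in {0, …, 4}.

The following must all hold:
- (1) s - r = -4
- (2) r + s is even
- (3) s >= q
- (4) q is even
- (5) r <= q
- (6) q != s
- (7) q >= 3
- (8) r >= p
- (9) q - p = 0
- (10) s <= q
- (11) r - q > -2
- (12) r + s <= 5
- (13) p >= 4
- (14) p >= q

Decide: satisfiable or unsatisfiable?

From constraints 8 and 13: r ≥ p ≥ 4. From constraints 3 and 7: s ≥ q ≥ 3. Hence r + s ≥ 7. But constraint 12 requires r + s ≤ 5, and 5 < 7. Contradiction.

Unsatisfiable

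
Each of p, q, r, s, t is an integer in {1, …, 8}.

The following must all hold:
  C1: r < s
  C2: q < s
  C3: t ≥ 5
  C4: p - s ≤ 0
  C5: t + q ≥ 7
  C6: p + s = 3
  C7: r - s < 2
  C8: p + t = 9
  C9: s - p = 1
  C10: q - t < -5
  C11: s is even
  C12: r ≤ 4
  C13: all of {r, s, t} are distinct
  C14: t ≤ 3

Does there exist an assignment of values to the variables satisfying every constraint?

From constraint 3: t ≥ 5. From constraint 14: t ≤ 3. But 3 < 5, so no value of t works.

Unsatisfiable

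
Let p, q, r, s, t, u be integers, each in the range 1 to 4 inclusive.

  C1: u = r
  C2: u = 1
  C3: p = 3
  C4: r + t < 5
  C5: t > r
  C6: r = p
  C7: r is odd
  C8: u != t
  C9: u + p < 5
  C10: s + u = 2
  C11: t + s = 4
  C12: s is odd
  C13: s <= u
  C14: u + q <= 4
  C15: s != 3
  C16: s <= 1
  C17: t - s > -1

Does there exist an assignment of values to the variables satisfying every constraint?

Unsatisfiable

Constraint 2 fixes u = 1 and constraint 3 fixes p = 3. Constraints 1 and 6 give u = r = p, so u = p. But 1 ≠ 3 — contradiction.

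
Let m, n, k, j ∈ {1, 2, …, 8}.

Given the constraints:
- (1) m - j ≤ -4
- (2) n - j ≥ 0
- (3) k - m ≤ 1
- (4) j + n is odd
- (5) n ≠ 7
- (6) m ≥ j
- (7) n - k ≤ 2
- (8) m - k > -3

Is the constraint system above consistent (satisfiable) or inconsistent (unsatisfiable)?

Unsatisfiable

Constraints 1, 2, 3, and 7 give m − k ≥ -1, k − n ≥ -2, n − j ≥ 0, j − m ≥ 4.
Adding all 4 inequalities: the left sides telescope to 0, and the right sides sum to (-1) + (-2) + 0 + 4 = 1. So 0 ≥ 1, which is false.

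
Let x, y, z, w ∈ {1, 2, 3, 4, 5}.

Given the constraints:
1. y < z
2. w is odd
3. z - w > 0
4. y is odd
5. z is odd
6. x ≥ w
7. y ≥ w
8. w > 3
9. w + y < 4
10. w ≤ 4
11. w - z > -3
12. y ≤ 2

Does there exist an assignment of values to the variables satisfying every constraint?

Unsatisfiable

From constraint 8: w ≥ 4. From constraints 7 and 12: w ≤ y and y ≤ 2, so w ≤ 2. But 2 < 4, so no value of w works.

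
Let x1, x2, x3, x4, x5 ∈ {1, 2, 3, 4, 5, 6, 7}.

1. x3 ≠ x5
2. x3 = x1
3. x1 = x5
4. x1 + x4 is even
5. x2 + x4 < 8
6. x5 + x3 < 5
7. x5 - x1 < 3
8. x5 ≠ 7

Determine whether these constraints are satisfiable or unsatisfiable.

From constraints 2 and 3, x3 = x1 = x5, so x3 = x5. But constraint 1 says x3 ≠ x5. Contradiction.

Unsatisfiable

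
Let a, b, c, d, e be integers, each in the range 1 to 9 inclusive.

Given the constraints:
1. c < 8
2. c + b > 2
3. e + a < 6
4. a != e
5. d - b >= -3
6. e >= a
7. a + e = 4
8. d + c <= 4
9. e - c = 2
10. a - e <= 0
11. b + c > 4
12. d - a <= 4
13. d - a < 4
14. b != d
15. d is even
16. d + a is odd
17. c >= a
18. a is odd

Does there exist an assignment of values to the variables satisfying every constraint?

Take a = 1, b = 4, c = 1, d = 2, e = 3. Then constraint 2: c + b = 5; constraint 3: e + a = 4, and every other listed constraint is also met.

Satisfiable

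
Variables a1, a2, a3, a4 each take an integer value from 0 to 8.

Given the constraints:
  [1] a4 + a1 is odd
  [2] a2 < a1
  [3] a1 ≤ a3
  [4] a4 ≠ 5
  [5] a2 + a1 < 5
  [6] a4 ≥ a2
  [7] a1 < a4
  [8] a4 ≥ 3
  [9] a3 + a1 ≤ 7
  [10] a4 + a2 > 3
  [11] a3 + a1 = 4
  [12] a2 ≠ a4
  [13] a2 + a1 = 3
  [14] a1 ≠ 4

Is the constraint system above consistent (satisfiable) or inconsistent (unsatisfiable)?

Satisfiable

One satisfying assignment is a1 = 2, a2 = 1, a3 = 2, a4 = 3.
For the less obvious constraints — constraint 5: a2 + a1 = 3; constraint 9: a3 + a1 = 4; constraint 10: a4 + a2 = 4 — and the others hold by inspection.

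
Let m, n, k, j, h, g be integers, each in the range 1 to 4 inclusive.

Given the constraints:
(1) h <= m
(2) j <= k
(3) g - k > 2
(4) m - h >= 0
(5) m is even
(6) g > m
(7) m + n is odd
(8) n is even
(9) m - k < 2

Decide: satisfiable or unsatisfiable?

Unsatisfiable

Constraint 5 makes m even and constraint 8 makes n even, so m + n must be even. Constraint 7 says m + n is odd — contradiction.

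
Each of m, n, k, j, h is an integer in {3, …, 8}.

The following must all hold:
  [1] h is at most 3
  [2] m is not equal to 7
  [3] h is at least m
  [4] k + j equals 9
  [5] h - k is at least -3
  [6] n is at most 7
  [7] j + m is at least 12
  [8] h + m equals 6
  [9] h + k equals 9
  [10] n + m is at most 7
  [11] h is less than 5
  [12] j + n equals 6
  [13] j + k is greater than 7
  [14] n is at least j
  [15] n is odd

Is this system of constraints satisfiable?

Unsatisfiable

From constraints 6 and 14: j ≤ n ≤ 7. From constraints 1 and 3: m ≤ h ≤ 3. Hence j + m ≤ 10. But constraint 7 requires j + m ≥ 12, and 12 > 10. Contradiction.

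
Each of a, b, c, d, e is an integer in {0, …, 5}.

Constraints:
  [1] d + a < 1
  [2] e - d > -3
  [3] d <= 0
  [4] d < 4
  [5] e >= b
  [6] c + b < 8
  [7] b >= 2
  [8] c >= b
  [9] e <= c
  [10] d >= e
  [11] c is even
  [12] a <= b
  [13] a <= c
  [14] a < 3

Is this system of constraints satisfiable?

From constraints 5 and 7: e ≥ b and b ≥ 2, so e ≥ 2. From constraints 3 and 10: e ≤ d and d ≤ 0, so e ≤ 0. But 0 < 2, so no value of e works.

Unsatisfiable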